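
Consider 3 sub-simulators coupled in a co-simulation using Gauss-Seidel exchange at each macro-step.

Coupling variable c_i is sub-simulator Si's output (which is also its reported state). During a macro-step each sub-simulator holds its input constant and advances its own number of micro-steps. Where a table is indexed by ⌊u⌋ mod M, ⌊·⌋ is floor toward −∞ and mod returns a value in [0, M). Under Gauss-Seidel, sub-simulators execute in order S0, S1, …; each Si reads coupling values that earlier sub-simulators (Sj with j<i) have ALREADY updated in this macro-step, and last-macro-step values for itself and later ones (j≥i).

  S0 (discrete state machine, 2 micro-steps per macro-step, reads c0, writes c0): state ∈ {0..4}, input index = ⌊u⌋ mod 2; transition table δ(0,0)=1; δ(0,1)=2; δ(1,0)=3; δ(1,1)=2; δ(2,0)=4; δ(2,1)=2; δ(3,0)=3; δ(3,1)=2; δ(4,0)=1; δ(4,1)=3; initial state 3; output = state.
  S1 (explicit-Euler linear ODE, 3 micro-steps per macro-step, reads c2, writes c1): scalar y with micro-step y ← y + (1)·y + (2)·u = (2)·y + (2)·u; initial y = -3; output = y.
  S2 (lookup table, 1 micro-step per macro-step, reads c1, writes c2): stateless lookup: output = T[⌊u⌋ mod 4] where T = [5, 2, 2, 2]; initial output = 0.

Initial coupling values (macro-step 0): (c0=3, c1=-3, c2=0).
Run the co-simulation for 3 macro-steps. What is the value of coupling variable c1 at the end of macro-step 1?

macro 1: S0 reads c0=3 → after 2×micro: 2; S1 reads c2=0 → after 3×micro: -24; S2 reads c1=-24 → after 1×micro: 5 ⇒ (c0=2, c1=-24, c2=5)
macro 2: S0 reads c0=2 → after 2×micro: 1; S1 reads c2=5 → after 3×micro: -122; S2 reads c1=-122 → after 1×micro: 2 ⇒ (c0=1, c1=-122, c2=2)
macro 3: S0 reads c0=1 → after 2×micro: 2; S1 reads c2=2 → after 3×micro: -948; S2 reads c1=-948 → after 1×micro: 5 ⇒ (c0=2, c1=-948, c2=5)

c1 at macro-step 1 = -24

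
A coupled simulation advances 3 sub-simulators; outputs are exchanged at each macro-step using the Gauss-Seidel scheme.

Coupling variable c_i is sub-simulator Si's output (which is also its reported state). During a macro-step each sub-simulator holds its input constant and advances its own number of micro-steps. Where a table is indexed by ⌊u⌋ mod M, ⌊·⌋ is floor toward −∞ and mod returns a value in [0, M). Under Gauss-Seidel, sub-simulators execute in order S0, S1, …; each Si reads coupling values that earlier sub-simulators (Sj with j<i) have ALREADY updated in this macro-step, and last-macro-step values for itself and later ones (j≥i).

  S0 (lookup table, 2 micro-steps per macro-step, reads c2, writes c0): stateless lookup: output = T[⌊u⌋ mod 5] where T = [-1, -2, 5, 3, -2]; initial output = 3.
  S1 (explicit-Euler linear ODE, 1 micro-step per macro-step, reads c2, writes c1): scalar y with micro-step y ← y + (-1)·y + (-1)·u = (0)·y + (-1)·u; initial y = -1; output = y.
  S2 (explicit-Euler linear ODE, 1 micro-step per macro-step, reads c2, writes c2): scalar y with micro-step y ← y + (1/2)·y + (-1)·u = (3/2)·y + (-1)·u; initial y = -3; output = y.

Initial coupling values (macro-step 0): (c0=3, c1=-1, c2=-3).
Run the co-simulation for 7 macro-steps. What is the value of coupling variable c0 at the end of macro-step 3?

macro 1: S0 reads c2=-3 → after 2×micro: 5; S1 reads c2=-3 → after 1×micro: 3; S2 reads c2=-3 → after 1×micro: -3/2 ⇒ (c0=5, c1=3, c2=-3/2)
macro 2: S0 reads c2=-3/2 → after 2×micro: 3; S1 reads c2=-3/2 → after 1×micro: 3/2; S2 reads c2=-3/2 → after 1×micro: -3/4 ⇒ (c0=3, c1=3/2, c2=-3/4)
macro 3: S0 reads c2=-3/4 → after 2×micro: -2; S1 reads c2=-3/4 → after 1×micro: 3/4; S2 reads c2=-3/4 → after 1×micro: -3/8 ⇒ (c0=-2, c1=3/4, c2=-3/8)
macro 4: S0 reads c2=-3/8 → after 2×micro: -2; S1 reads c2=-3/8 → after 1×micro: 3/8; S2 reads c2=-3/8 → after 1×micro: -3/16 ⇒ (c0=-2, c1=3/8, c2=-3/16)
macro 5: S0 reads c2=-3/16 → after 2×micro: -2; S1 reads c2=-3/16 → after 1×micro: 3/16; S2 reads c2=-3/16 → after 1×micro: -3/32 ⇒ (c0=-2, c1=3/16, c2=-3/32)
macro 6: S0 reads c2=-3/32 → after 2×micro: -2; S1 reads c2=-3/32 → after 1×micro: 3/32; S2 reads c2=-3/32 → after 1×micro: -3/64 ⇒ (c0=-2, c1=3/32, c2=-3/64)
macro 7: S0 reads c2=-3/64 → after 2×micro: -2; S1 reads c2=-3/64 → after 1×micro: 3/64; S2 reads c2=-3/64 → after 1×micro: -3/128 ⇒ (c0=-2, c1=3/64, c2=-3/128)

c0 at macro-step 3 = -2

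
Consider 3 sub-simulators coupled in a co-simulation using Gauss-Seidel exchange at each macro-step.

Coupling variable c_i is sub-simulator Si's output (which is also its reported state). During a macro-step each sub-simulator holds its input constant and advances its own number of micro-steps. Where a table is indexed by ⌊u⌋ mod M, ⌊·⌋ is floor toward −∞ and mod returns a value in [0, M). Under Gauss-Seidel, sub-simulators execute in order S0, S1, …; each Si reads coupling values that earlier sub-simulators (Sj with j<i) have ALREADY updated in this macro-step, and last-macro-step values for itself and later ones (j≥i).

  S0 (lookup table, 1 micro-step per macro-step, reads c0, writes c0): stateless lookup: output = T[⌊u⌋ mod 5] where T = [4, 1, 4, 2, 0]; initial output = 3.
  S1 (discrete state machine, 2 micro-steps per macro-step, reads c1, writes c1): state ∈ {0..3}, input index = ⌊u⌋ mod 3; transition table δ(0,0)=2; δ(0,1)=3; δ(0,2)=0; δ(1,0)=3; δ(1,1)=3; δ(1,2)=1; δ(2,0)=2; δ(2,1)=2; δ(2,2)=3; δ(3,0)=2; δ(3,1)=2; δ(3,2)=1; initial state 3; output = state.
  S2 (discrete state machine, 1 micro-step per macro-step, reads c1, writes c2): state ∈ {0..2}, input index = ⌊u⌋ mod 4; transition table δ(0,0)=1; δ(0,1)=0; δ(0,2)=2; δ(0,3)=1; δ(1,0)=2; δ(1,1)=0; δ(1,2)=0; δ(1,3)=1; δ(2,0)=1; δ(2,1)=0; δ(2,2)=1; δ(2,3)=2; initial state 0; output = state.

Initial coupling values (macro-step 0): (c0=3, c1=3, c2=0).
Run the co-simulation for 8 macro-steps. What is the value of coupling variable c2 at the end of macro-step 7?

c2 at macro-step 7 = 2

macro 1: S0 reads c0=3 → after 1×micro: 2; S1 reads c1=3 → after 2×micro: 2; S2 reads c1=2 → after 1×micro: 2 ⇒ (c0=2, c1=2, c2=2)
macro 2: S0 reads c0=2 → after 1×micro: 4; S1 reads c1=2 → after 2×micro: 1; S2 reads c1=1 → after 1×micro: 0 ⇒ (c0=4, c1=1, c2=0)
macro 3: S0 reads c0=4 → after 1×micro: 0; S1 reads c1=1 → after 2×micro: 2; S2 reads c1=2 → after 1×micro: 2 ⇒ (c0=0, c1=2, c2=2)
macro 4: S0 reads c0=0 → after 1×micro: 4; S1 reads c1=2 → after 2×micro: 1; S2 reads c1=1 → after 1×micro: 0 ⇒ (c0=4, c1=1, c2=0)
macro 5: S0 reads c0=4 → after 1×micro: 0; S1 reads c1=1 → after 2×micro: 2; S2 reads c1=2 → after 1×micro: 2 ⇒ (c0=0, c1=2, c2=2)
macro 6: S0 reads c0=0 → after 1×micro: 4; S1 reads c1=2 → after 2×micro: 1; S2 reads c1=1 → after 1×micro: 0 ⇒ (c0=4, c1=1, c2=0)
macro 7: S0 reads c0=4 → after 1×micro: 0; S1 reads c1=1 → after 2×micro: 2; S2 reads c1=2 → after 1×micro: 2 ⇒ (c0=0, c1=2, c2=2)
macro 8: S0 reads c0=0 → after 1×micro: 4; S1 reads c1=2 → after 2×micro: 1; S2 reads c1=1 → after 1×micro: 0 ⇒ (c0=4, c1=1, c2=0)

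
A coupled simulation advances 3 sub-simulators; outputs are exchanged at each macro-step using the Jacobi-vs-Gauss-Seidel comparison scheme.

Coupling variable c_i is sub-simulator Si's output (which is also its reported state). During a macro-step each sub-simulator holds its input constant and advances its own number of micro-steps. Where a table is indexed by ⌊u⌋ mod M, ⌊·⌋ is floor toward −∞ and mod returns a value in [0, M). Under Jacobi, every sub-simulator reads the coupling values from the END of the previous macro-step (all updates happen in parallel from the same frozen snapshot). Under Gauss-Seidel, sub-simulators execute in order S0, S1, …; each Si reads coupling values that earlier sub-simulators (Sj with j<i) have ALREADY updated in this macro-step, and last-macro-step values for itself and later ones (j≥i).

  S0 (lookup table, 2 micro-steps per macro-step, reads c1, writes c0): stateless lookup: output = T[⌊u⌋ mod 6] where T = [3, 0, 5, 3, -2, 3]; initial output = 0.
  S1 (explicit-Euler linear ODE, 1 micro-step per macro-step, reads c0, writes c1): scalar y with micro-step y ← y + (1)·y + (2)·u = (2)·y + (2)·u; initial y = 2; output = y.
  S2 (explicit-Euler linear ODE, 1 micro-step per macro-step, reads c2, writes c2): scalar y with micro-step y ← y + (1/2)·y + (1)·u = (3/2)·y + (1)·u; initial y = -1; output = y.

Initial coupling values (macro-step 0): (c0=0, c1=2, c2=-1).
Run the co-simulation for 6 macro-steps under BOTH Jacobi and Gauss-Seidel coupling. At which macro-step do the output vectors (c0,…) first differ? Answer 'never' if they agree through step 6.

[Jacobi] macro 1: S0 reads c1=2 → after 2×micro: 5; S1 reads c0=0 → after 1×micro: 4; S2 reads c2=-1 → after 1×micro: -5/2 ⇒ (c0=5, c1=4, c2=-5/2)
[Jacobi] macro 2: S0 reads c1=4 → after 2×micro: -2; S1 reads c0=5 → after 1×micro: 18; S2 reads c2=-5/2 → after 1×micro: -25/4 ⇒ (c0=-2, c1=18, c2=-25/4)
[Jacobi] macro 3: S0 reads c1=18 → after 2×micro: 3; S1 reads c0=-2 → after 1×micro: 32; S2 reads c2=-25/4 → after 1×micro: -125/8 ⇒ (c0=3, c1=32, c2=-125/8)
[Jacobi] macro 4: S0 reads c1=32 → after 2×micro: 5; S1 reads c0=3 → after 1×micro: 70; S2 reads c2=-125/8 → after 1×micro: -625/16 ⇒ (c0=5, c1=70, c2=-625/16)
[Jacobi] macro 5: S0 reads c1=70 → after 2×micro: -2; S1 reads c0=5 → after 1×micro: 150; S2 reads c2=-625/16 → after 1×micro: -3125/32 ⇒ (c0=-2, c1=150, c2=-3125/32)
[Jacobi] macro 6: S0 reads c1=150 → after 2×micro: 3; S1 reads c0=-2 → after 1×micro: 296; S2 reads c2=-3125/32 → after 1×micro: -15625/64 ⇒ (c0=3, c1=296, c2=-15625/64)
[Gauss-Seidel] macro 1: S0 reads c1=2 → after 2×micro: 5; S1 reads c0=5 → after 1×micro: 14; S2 reads c2=-1 → after 1×micro: -5/2 ⇒ (c0=5, c1=14, c2=-5/2)
[Gauss-Seidel] macro 2: S0 reads c1=14 → after 2×micro: 5; S1 reads c0=5 → after 1×micro: 38; S2 reads c2=-5/2 → after 1×micro: -25/4 ⇒ (c0=5, c1=38, c2=-25/4)
[Gauss-Seidel] macro 3: S0 reads c1=38 → after 2×micro: 5; S1 reads c0=5 → after 1×micro: 86; S2 reads c2=-25/4 → after 1×micro: -125/8 ⇒ (c0=5, c1=86, c2=-125/8)
[Gauss-Seidel] macro 4: S0 reads c1=86 → after 2×micro: 5; S1 reads c0=5 → after 1×micro: 182; S2 reads c2=-125/8 → after 1×micro: -625/16 ⇒ (c0=5, c1=182, c2=-625/16)
[Gauss-Seidel] macro 5: S0 reads c1=182 → after 2×micro: 5; S1 reads c0=5 → after 1×micro: 374; S2 reads c2=-625/16 → after 1×micro: -3125/32 ⇒ (c0=5, c1=374, c2=-3125/32)
[Gauss-Seidel] macro 6: S0 reads c1=374 → after 2×micro: 5; S1 reads c0=5 → after 1×micro: 758; S2 reads c2=-3125/32 → after 1×micro: -15625/64 ⇒ (c0=5, c1=758, c2=-15625/64)

first divergence at macro-step: 1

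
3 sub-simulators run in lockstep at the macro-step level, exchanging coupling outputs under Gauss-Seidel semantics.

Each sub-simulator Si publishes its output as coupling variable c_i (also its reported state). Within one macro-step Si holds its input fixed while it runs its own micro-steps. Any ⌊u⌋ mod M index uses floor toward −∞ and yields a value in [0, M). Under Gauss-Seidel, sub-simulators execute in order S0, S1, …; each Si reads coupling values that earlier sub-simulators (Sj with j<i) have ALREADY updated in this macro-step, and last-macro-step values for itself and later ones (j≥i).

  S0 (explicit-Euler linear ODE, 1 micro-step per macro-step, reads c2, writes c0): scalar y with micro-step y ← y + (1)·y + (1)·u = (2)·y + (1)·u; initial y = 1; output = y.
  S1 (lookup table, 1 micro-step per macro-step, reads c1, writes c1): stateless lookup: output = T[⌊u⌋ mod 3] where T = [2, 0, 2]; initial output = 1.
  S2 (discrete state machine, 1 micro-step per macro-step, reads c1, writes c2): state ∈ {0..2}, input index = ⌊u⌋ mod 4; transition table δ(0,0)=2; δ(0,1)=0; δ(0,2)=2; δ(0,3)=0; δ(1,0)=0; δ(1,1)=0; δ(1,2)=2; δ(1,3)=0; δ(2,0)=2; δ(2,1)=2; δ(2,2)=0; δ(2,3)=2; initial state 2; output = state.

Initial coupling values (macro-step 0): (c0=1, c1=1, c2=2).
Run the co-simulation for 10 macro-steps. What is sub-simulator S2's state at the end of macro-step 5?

macro 1: S0 reads c2=2 → after 1×micro: 4; S1 reads c1=1 → after 1×micro: 0; S2 reads c1=0 → after 1×micro: 2 ⇒ (c0=4, c1=0, c2=2)
macro 2: S0 reads c2=2 → after 1×micro: 10; S1 reads c1=0 → after 1×micro: 2; S2 reads c1=2 → after 1×micro: 0 ⇒ (c0=10, c1=2, c2=0)
macro 3: S0 reads c2=0 → after 1×micro: 20; S1 reads c1=2 → after 1×micro: 2; S2 reads c1=2 → after 1×micro: 2 ⇒ (c0=20, c1=2, c2=2)
macro 4: S0 reads c2=2 → after 1×micro: 42; S1 reads c1=2 → after 1×micro: 2; S2 reads c1=2 → after 1×micro: 0 ⇒ (c0=42, c1=2, c2=0)
macro 5: S0 reads c2=0 → after 1×micro: 84; S1 reads c1=2 → after 1×micro: 2; S2 reads c1=2 → after 1×micro: 2 ⇒ (c0=84, c1=2, c2=2)
macro 6: S0 reads c2=2 → after 1×micro: 170; S1 reads c1=2 → after 1×micro: 2; S2 reads c1=2 → after 1×micro: 0 ⇒ (c0=170, c1=2, c2=0)
macro 7: S0 reads c2=0 → after 1×micro: 340; S1 reads c1=2 → after 1×micro: 2; S2 reads c1=2 → after 1×micro: 2 ⇒ (c0=340, c1=2, c2=2)
macro 8: S0 reads c2=2 → after 1×micro: 682; S1 reads c1=2 → after 1×micro: 2; S2 reads c1=2 → after 1×micro: 0 ⇒ (c0=682, c1=2, c2=0)
macro 9: S0 reads c2=0 → after 1×micro: 1364; S1 reads c1=2 → after 1×micro: 2; S2 reads c1=2 → after 1×micro: 2 ⇒ (c0=1364, c1=2, c2=2)
macro 10: S0 reads c2=2 → after 1×micro: 2730; S1 reads c1=2 → after 1×micro: 2; S2 reads c1=2 → after 1×micro: 0 ⇒ (c0=2730, c1=2, c2=0)

S2 state at macro-step 5 = 2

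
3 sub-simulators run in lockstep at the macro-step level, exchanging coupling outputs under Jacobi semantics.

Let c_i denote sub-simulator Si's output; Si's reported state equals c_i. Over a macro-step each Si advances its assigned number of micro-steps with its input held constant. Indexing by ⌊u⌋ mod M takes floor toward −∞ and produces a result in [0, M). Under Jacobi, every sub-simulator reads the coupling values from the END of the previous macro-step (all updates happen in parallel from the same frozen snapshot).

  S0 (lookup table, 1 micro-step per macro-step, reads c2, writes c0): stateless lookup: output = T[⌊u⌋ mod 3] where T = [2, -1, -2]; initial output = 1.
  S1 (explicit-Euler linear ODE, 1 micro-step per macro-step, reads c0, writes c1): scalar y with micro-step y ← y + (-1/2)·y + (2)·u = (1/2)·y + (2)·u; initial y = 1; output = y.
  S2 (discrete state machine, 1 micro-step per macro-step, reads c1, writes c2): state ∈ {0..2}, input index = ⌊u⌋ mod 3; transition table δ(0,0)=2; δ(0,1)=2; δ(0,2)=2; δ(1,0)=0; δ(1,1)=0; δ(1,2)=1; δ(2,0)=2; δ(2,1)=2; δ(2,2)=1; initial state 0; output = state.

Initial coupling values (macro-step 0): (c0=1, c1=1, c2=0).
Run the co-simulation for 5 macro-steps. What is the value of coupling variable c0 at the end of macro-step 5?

macro 1: S0 reads c2=0 → after 1×micro: 2; S1 reads c0=1 → after 1×micro: 5/2; S2 reads c1=1 → after 1×micro: 2 ⇒ (c0=2, c1=5/2, c2=2)
macro 2: S0 reads c2=2 → after 1×micro: -2; S1 reads c0=2 → after 1×micro: 21/4; S2 reads c1=5/2 → after 1×micro: 1 ⇒ (c0=-2, c1=21/4, c2=1)
macro 3: S0 reads c2=1 → after 1×micro: -1; S1 reads c0=-2 → after 1×micro: -11/8; S2 reads c1=21/4 → after 1×micro: 1 ⇒ (c0=-1, c1=-11/8, c2=1)
macro 4: S0 reads c2=1 → after 1×micro: -1; S1 reads c0=-1 → after 1×micro: -43/16; S2 reads c1=-11/8 → after 1×micro: 0 ⇒ (c0=-1, c1=-43/16, c2=0)
macro 5: S0 reads c2=0 → after 1×micro: 2; S1 reads c0=-1 → after 1×micro: -107/32; S2 reads c1=-43/16 → after 1×micro: 2 ⇒ (c0=2, c1=-107/32, c2=2)

c0 at macro-step 5 = 2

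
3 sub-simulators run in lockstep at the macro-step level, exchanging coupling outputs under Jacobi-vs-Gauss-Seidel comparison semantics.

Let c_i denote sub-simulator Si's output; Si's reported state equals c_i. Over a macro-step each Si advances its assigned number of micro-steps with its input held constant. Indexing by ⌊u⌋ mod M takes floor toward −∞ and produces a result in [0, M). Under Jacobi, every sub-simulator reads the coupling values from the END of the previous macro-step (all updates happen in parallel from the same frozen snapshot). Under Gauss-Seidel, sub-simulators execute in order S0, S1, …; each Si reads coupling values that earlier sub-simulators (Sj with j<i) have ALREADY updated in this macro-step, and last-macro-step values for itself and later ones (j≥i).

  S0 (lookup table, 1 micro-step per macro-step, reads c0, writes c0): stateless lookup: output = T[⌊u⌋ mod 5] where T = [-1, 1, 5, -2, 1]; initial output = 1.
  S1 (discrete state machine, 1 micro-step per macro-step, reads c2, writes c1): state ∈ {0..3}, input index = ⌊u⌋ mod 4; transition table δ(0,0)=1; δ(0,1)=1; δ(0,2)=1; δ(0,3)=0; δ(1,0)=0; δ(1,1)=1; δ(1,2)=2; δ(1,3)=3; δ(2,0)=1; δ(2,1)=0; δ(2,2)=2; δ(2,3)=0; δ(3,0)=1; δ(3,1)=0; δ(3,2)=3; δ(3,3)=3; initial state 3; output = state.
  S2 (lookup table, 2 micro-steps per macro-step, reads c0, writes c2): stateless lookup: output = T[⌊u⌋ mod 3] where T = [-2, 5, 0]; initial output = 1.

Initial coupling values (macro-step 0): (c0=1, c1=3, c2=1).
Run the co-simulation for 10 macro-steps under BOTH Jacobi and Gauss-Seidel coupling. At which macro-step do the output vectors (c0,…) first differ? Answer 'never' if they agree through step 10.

[Jacobi] macro 1: S0 reads c0=1 → after 1×micro: 1; S1 reads c2=1 → after 1×micro: 0; S2 reads c0=1 → after 2×micro: 5 ⇒ (c0=1, c1=0, c2=5)
[Jacobi] macro 2: S0 reads c0=1 → after 1×micro: 1; S1 reads c2=5 → after 1×micro: 1; S2 reads c0=1 → after 2×micro: 5 ⇒ (c0=1, c1=1, c2=5)
[Jacobi] macro 3: S0 reads c0=1 → after 1×micro: 1; S1 reads c2=5 → after 1×micro: 1; S2 reads c0=1 → after 2×micro: 5 ⇒ (c0=1, c1=1, c2=5)
[Jacobi] macro 4: S0 reads c0=1 → after 1×micro: 1; S1 reads c2=5 → after 1×micro: 1; S2 reads c0=1 → after 2×micro: 5 ⇒ (c0=1, c1=1, c2=5)
[Jacobi] macro 5: S0 reads c0=1 → after 1×micro: 1; S1 reads c2=5 → after 1×micro: 1; S2 reads c0=1 → after 2×micro: 5 ⇒ (c0=1, c1=1, c2=5)
[Jacobi] macro 6: S0 reads c0=1 → after 1×micro: 1; S1 reads c2=5 → after 1×micro: 1; S2 reads c0=1 → after 2×micro: 5 ⇒ (c0=1, c1=1, c2=5)
[Jacobi] macro 7: S0 reads c0=1 → after 1×micro: 1; S1 reads c2=5 → after 1×micro: 1; S2 reads c0=1 → after 2×micro: 5 ⇒ (c0=1, c1=1, c2=5)
[Jacobi] macro 8: S0 reads c0=1 → after 1×micro: 1; S1 reads c2=5 → after 1×micro: 1; S2 reads c0=1 → after 2×micro: 5 ⇒ (c0=1, c1=1, c2=5)
[Jacobi] macro 9: S0 reads c0=1 → after 1×micro: 1; S1 reads c2=5 → after 1×micro: 1; S2 reads c0=1 → after 2×micro: 5 ⇒ (c0=1, c1=1, c2=5)
[Jacobi] macro 10: S0 reads c0=1 → after 1×micro: 1; S1 reads c2=5 → after 1×micro: 1; S2 reads c0=1 → after 2×micro: 5 ⇒ (c0=1, c1=1, c2=5)
[Gauss-Seidel] macro 1: S0 reads c0=1 → after 1×micro: 1; S1 reads c2=1 → after 1×micro: 0; S2 reads c0=1 → after 2×micro: 5 ⇒ (c0=1, c1=0, c2=5)
[Gauss-Seidel] macro 2: S0 reads c0=1 → after 1×micro: 1; S1 reads c2=5 → after 1×micro: 1; S2 reads c0=1 → after 2×micro: 5 ⇒ (c0=1, c1=1, c2=5)
[Gauss-Seidel] macro 3: S0 reads c0=1 → after 1×micro: 1; S1 reads c2=5 → after 1×micro: 1; S2 reads c0=1 → after 2×micro: 5 ⇒ (c0=1, c1=1, c2=5)
[Gauss-Seidel] macro 4: S0 reads c0=1 → after 1×micro: 1; S1 reads c2=5 → after 1×micro: 1; S2 reads c0=1 → after 2×micro: 5 ⇒ (c0=1, c1=1, c2=5)
[Gauss-Seidel] macro 5: S0 reads c0=1 → after 1×micro: 1; S1 reads c2=5 → after 1×micro: 1; S2 reads c0=1 → after 2×micro: 5 ⇒ (c0=1, c1=1, c2=5)
[Gauss-Seidel] macro 6: S0 reads c0=1 → after 1×micro: 1; S1 reads c2=5 → after 1×micro: 1; S2 reads c0=1 → after 2×micro: 5 ⇒ (c0=1, c1=1, c2=5)
[Gauss-Seidel] macro 7: S0 reads c0=1 → after 1×micro: 1; S1 reads c2=5 → after 1×micro: 1; S2 reads c0=1 → after 2×micro: 5 ⇒ (c0=1, c1=1, c2=5)
[Gauss-Seidel] macro 8: S0 reads c0=1 → after 1×micro: 1; S1 reads c2=5 → after 1×micro: 1; S2 reads c0=1 → after 2×micro: 5 ⇒ (c0=1, c1=1, c2=5)
[Gauss-Seidel] macro 9: S0 reads c0=1 → after 1×micro: 1; S1 reads c2=5 → after 1×micro: 1; S2 reads c0=1 → after 2×micro: 5 ⇒ (c0=1, c1=1, c2=5)
[Gauss-Seidel] macro 10: S0 reads c0=1 → after 1×micro: 1; S1 reads c2=5 → after 1×micro: 1; S2 reads c0=1 → after 2×micro: 5 ⇒ (c0=1, c1=1, c2=5)

first divergence at macro-step: never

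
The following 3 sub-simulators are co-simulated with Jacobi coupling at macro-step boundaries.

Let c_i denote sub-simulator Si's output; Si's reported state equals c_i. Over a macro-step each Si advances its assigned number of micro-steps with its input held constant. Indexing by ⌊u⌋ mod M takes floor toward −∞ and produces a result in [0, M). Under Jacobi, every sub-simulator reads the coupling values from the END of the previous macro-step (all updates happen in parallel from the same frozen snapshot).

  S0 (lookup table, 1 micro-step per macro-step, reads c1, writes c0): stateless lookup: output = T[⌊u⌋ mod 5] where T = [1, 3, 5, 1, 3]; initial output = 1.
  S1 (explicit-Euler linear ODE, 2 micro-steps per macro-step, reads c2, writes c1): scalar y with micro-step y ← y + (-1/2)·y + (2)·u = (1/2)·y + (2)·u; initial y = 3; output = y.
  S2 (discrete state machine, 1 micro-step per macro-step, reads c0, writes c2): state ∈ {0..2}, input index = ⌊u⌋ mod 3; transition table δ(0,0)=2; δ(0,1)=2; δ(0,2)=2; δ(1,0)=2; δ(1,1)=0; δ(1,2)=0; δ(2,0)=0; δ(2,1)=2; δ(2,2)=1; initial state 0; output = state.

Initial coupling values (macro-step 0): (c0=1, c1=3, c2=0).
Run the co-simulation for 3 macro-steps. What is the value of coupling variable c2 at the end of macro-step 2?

c2 at macro-step 2 = 2

macro 1: S0 reads c1=3 → after 1×micro: 1; S1 reads c2=0 → after 2×micro: 3/4; S2 reads c0=1 → after 1×micro: 2 ⇒ (c0=1, c1=3/4, c2=2)
macro 2: S0 reads c1=3/4 → after 1×micro: 1; S1 reads c2=2 → after 2×micro: 99/16; S2 reads c0=1 → after 1×micro: 2 ⇒ (c0=1, c1=99/16, c2=2)
macro 3: S0 reads c1=99/16 → after 1×micro: 3; S1 reads c2=2 → after 2×micro: 483/64; S2 reads c0=1 → after 1×micro: 2 ⇒ (c0=3, c1=483/64, c2=2)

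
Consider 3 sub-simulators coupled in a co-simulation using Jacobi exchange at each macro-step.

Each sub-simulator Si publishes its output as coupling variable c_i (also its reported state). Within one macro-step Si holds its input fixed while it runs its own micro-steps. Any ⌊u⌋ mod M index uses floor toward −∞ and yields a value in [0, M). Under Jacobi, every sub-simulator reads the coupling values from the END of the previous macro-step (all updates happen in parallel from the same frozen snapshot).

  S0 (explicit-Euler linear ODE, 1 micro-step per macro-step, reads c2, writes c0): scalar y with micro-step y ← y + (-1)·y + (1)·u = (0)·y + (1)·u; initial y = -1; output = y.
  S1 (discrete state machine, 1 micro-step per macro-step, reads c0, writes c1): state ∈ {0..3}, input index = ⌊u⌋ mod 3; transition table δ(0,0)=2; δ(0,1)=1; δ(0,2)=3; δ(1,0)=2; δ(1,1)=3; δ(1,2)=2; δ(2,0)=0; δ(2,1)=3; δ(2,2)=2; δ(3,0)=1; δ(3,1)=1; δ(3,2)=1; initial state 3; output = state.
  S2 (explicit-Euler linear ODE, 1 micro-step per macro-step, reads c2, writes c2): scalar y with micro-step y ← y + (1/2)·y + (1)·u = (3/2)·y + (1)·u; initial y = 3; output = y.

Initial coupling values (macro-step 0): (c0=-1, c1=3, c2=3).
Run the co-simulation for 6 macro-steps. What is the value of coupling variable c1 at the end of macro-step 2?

macro 1: S0 reads c2=3 → after 1×micro: 3; S1 reads c0=-1 → after 1×micro: 1; S2 reads c2=3 → after 1×micro: 15/2 ⇒ (c0=3, c1=1, c2=15/2)
macro 2: S0 reads c2=15/2 → after 1×micro: 15/2; S1 reads c0=3 → after 1×micro: 2; S2 reads c2=15/2 → after 1×micro: 75/4 ⇒ (c0=15/2, c1=2, c2=75/4)
macro 3: S0 reads c2=75/4 → after 1×micro: 75/4; S1 reads c0=15/2 → after 1×micro: 3; S2 reads c2=75/4 → after 1×micro: 375/8 ⇒ (c0=75/4, c1=3, c2=375/8)
macro 4: S0 reads c2=375/8 → after 1×micro: 375/8; S1 reads c0=75/4 → after 1×micro: 1; S2 reads c2=375/8 → after 1×micro: 1875/16 ⇒ (c0=375/8, c1=1, c2=1875/16)
macro 5: S0 reads c2=1875/16 → after 1×micro: 1875/16; S1 reads c0=375/8 → after 1×micro: 3; S2 reads c2=1875/16 → after 1×micro: 9375/32 ⇒ (c0=1875/16, c1=3, c2=9375/32)
macro 6: S0 reads c2=9375/32 → after 1×micro: 9375/32; S1 reads c0=1875/16 → after 1×micro: 1; S2 reads c2=9375/32 → after 1×micro: 46875/64 ⇒ (c0=9375/32, c1=1, c2=46875/64)

c1 at macro-step 2 = 2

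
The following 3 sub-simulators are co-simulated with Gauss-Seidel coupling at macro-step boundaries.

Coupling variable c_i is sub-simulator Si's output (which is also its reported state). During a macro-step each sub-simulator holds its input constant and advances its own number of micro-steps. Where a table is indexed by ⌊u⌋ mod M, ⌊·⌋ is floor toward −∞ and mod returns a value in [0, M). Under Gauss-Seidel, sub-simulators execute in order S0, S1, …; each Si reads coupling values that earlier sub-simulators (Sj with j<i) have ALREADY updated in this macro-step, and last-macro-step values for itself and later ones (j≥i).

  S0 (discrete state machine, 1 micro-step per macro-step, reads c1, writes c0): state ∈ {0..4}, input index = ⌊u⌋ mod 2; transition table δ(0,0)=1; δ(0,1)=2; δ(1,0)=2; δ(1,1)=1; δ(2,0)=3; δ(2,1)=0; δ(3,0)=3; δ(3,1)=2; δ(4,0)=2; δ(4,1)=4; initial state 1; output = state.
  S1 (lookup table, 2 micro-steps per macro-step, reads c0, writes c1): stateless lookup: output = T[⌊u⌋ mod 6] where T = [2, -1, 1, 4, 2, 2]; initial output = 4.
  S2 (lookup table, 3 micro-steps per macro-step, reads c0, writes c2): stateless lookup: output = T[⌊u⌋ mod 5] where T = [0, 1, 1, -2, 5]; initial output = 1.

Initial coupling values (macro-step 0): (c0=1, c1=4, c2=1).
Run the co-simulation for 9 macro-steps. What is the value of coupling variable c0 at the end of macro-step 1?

c0 at macro-step 1 = 2

macro 1: S0 reads c1=4 → after 1×micro: 2; S1 reads c0=2 → after 2×micro: 1; S2 reads c0=2 → after 3×micro: 1 ⇒ (c0=2, c1=1, c2=1)
macro 2: S0 reads c1=1 → after 1×micro: 0; S1 reads c0=0 → after 2×micro: 2; S2 reads c0=0 → after 3×micro: 0 ⇒ (c0=0, c1=2, c2=0)
macro 3: S0 reads c1=2 → after 1×micro: 1; S1 reads c0=1 → after 2×micro: -1; S2 reads c0=1 → after 3×micro: 1 ⇒ (c0=1, c1=-1, c2=1)
macro 4: S0 reads c1=-1 → after 1×micro: 1; S1 reads c0=1 → after 2×micro: -1; S2 reads c0=1 → after 3×micro: 1 ⇒ (c0=1, c1=-1, c2=1)
macro 5: S0 reads c1=-1 → after 1×micro: 1; S1 reads c0=1 → after 2×micro: -1; S2 reads c0=1 → after 3×micro: 1 ⇒ (c0=1, c1=-1, c2=1)
macro 6: S0 reads c1=-1 → after 1×micro: 1; S1 reads c0=1 → after 2×micro: -1; S2 reads c0=1 → after 3×micro: 1 ⇒ (c0=1, c1=-1, c2=1)
macro 7: S0 reads c1=-1 → after 1×micro: 1; S1 reads c0=1 → after 2×micro: -1; S2 reads c0=1 → after 3×micro: 1 ⇒ (c0=1, c1=-1, c2=1)
macro 8: S0 reads c1=-1 → after 1×micro: 1; S1 reads c0=1 → after 2×micro: -1; S2 reads c0=1 → after 3×micro: 1 ⇒ (c0=1, c1=-1, c2=1)
macro 9: S0 reads c1=-1 → after 1×micro: 1; S1 reads c0=1 → after 2×micro: -1; S2 reads c0=1 → after 3×micro: 1 ⇒ (c0=1, c1=-1, c2=1)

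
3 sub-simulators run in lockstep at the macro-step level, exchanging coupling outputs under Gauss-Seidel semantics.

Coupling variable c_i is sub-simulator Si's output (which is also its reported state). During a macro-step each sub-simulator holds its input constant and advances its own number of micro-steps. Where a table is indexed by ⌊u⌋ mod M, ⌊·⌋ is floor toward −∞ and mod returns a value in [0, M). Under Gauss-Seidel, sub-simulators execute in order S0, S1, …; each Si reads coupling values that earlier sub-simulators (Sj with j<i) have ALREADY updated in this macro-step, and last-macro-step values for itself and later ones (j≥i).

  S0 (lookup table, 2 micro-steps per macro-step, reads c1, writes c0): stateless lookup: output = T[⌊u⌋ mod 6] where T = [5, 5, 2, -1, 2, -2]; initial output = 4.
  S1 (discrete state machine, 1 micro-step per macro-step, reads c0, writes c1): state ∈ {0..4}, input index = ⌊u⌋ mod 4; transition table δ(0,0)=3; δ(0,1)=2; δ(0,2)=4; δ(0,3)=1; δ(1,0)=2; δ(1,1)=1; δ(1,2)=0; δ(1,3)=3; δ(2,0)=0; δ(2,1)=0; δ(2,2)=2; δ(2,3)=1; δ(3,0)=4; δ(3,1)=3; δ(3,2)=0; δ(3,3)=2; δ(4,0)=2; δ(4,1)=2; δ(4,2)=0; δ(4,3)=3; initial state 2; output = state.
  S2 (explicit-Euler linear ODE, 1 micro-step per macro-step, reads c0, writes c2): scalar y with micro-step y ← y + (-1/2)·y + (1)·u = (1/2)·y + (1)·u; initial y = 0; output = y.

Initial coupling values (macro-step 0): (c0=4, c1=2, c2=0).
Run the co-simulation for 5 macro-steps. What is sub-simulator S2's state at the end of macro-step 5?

S2 state at macro-step 5 = 31/8

macro 1: S0 reads c1=2 → after 2×micro: 2; S1 reads c0=2 → after 1×micro: 2; S2 reads c0=2 → after 1×micro: 2 ⇒ (c0=2, c1=2, c2=2)
macro 2: S0 reads c1=2 → after 2×micro: 2; S1 reads c0=2 → after 1×micro: 2; S2 reads c0=2 → after 1×micro: 3 ⇒ (c0=2, c1=2, c2=3)
macro 3: S0 reads c1=2 → after 2×micro: 2; S1 reads c0=2 → after 1×micro: 2; S2 reads c0=2 → after 1×micro: 7/2 ⇒ (c0=2, c1=2, c2=7/2)
macro 4: S0 reads c1=2 → after 2×micro: 2; S1 reads c0=2 → after 1×micro: 2; S2 reads c0=2 → after 1×micro: 15/4 ⇒ (c0=2, c1=2, c2=15/4)
macro 5: S0 reads c1=2 → after 2×micro: 2; S1 reads c0=2 → after 1×micro: 2; S2 reads c0=2 → after 1×micro: 31/8 ⇒ (c0=2, c1=2, c2=31/8)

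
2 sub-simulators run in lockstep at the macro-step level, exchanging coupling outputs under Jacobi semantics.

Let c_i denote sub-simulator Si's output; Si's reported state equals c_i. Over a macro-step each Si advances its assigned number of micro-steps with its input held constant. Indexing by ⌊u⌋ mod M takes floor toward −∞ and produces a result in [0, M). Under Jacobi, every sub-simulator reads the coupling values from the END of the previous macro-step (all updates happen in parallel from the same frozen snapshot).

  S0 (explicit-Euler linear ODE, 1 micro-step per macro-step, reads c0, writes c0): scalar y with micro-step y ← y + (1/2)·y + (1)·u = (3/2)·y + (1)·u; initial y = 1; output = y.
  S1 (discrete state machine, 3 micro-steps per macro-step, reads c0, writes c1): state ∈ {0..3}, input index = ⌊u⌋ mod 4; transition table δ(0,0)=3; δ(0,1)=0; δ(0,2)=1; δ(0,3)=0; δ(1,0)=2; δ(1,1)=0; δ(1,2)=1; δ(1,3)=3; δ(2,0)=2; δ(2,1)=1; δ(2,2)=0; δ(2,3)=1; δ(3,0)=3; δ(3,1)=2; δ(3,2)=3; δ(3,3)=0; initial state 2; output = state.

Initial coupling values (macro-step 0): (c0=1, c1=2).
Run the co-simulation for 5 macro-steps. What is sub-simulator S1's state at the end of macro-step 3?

macro 1: S0 reads c0=1 → after 1×micro: 5/2; S1 reads c0=1 → after 3×micro: 0 ⇒ (c0=5/2, c1=0)
macro 2: S0 reads c0=5/2 → after 1×micro: 25/4; S1 reads c0=5/2 → after 3×micro: 1 ⇒ (c0=25/4, c1=1)
macro 3: S0 reads c0=25/4 → after 1×micro: 125/8; S1 reads c0=25/4 → after 3×micro: 1 ⇒ (c0=125/8, c1=1)
macro 4: S0 reads c0=125/8 → after 1×micro: 625/16; S1 reads c0=125/8 → after 3×micro: 0 ⇒ (c0=625/16, c1=0)
macro 5: S0 reads c0=625/16 → after 1×micro: 3125/32; S1 reads c0=625/16 → after 3×micro: 0 ⇒ (c0=3125/32, c1=0)

S1 state at macro-step 3 = 1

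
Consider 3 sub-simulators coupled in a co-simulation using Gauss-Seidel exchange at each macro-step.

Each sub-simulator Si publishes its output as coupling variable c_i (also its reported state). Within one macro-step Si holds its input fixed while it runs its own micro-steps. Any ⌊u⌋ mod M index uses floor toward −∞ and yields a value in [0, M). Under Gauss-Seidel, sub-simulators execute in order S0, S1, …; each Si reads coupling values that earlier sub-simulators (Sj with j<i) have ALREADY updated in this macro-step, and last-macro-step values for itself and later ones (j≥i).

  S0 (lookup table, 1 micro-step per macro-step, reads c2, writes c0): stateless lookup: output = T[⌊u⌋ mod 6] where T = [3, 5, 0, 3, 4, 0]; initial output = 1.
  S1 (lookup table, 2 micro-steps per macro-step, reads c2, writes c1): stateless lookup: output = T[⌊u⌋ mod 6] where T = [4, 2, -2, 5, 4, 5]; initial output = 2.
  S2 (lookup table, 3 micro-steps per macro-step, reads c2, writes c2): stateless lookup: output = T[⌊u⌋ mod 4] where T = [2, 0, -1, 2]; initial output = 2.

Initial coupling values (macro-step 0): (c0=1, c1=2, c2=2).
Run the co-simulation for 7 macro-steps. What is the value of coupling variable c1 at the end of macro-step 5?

macro 1: S0 reads c2=2 → after 1×micro: 0; S1 reads c2=2 → after 2×micro: -2; S2 reads c2=2 → after 3×micro: -1 ⇒ (c0=0, c1=-2, c2=-1)
macro 2: S0 reads c2=-1 → after 1×micro: 0; S1 reads c2=-1 → after 2×micro: 5; S2 reads c2=-1 → after 3×micro: 2 ⇒ (c0=0, c1=5, c2=2)
macro 3: S0 reads c2=2 → after 1×micro: 0; S1 reads c2=2 → after 2×micro: -2; S2 reads c2=2 → after 3×micro: -1 ⇒ (c0=0, c1=-2, c2=-1)
macro 4: S0 reads c2=-1 → after 1×micro: 0; S1 reads c2=-1 → after 2×micro: 5; S2 reads c2=-1 → after 3×micro: 2 ⇒ (c0=0, c1=5, c2=2)
macro 5: S0 reads c2=2 → after 1×micro: 0; S1 reads c2=2 → after 2×micro: -2; S2 reads c2=2 → after 3×micro: -1 ⇒ (c0=0, c1=-2, c2=-1)
macro 6: S0 reads c2=-1 → after 1×micro: 0; S1 reads c2=-1 → after 2×micro: 5; S2 reads c2=-1 → after 3×micro: 2 ⇒ (c0=0, c1=5, c2=2)
macro 7: S0 reads c2=2 → after 1×micro: 0; S1 reads c2=2 → after 2×micro: -2; S2 reads c2=2 → after 3×micro: -1 ⇒ (c0=0, c1=-2, c2=-1)

c1 at macro-step 5 = -2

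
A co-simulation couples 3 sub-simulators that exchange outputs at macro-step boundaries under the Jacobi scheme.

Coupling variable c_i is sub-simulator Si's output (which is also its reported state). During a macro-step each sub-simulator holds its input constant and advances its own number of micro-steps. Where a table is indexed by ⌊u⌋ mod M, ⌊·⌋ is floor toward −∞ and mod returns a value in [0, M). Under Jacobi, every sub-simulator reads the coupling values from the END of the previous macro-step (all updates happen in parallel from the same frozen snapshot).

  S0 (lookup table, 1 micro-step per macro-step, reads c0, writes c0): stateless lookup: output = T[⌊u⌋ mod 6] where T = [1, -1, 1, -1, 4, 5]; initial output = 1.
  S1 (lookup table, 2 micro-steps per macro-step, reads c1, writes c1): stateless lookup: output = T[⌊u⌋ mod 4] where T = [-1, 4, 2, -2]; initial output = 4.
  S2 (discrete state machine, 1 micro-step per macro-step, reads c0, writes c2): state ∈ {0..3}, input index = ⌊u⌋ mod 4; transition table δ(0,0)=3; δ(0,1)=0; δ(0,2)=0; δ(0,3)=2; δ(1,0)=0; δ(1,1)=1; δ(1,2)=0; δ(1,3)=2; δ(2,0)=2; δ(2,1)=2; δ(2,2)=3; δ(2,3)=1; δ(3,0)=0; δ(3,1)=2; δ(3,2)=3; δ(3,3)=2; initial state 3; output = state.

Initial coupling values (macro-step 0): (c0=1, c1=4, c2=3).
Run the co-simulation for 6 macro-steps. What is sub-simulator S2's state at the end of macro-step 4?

macro 1: S0 reads c0=1 → after 1×micro: -1; S1 reads c1=4 → after 2×micro: -1; S2 reads c0=1 → after 1×micro: 2 ⇒ (c0=-1, c1=-1, c2=2)
macro 2: S0 reads c0=-1 → after 1×micro: 5; S1 reads c1=-1 → after 2×micro: -2; S2 reads c0=-1 → after 1×micro: 1 ⇒ (c0=5, c1=-2, c2=1)
macro 3: S0 reads c0=5 → after 1×micro: 5; S1 reads c1=-2 → after 2×micro: 2; S2 reads c0=5 → after 1×micro: 1 ⇒ (c0=5, c1=2, c2=1)
macro 4: S0 reads c0=5 → after 1×micro: 5; S1 reads c1=2 → after 2×micro: 2; S2 reads c0=5 → after 1×micro: 1 ⇒ (c0=5, c1=2, c2=1)
macro 5: S0 reads c0=5 → after 1×micro: 5; S1 reads c1=2 → after 2×micro: 2; S2 reads c0=5 → after 1×micro: 1 ⇒ (c0=5, c1=2, c2=1)
macro 6: S0 reads c0=5 → after 1×micro: 5; S1 reads c1=2 → after 2×micro: 2; S2 reads c0=5 → after 1×micro: 1 ⇒ (c0=5, c1=2, c2=1)

S2 state at macro-step 4 = 1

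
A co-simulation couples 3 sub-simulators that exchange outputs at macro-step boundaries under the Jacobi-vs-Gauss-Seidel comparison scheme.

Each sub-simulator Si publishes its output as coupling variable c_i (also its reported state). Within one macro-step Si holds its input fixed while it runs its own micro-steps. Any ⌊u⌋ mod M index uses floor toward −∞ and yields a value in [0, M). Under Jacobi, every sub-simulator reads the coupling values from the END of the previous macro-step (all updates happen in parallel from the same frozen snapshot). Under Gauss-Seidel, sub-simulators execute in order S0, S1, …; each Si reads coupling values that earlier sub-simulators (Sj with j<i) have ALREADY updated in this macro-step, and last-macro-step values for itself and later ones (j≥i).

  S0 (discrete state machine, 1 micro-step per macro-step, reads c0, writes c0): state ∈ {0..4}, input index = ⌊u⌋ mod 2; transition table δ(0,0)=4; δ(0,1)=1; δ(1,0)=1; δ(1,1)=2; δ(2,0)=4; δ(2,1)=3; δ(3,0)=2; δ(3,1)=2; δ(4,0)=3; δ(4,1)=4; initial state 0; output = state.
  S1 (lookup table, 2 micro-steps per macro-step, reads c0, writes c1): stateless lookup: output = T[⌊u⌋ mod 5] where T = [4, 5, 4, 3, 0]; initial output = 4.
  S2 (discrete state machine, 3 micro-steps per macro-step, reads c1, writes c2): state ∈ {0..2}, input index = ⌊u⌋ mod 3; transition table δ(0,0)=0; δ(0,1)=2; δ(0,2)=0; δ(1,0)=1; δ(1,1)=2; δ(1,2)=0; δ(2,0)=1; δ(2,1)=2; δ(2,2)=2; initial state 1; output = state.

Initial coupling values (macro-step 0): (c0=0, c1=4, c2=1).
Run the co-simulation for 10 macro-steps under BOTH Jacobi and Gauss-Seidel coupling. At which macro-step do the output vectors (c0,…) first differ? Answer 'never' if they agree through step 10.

first divergence at macro-step: 1

[Jacobi] macro 1: S0 reads c0=0 → after 1×micro: 4; S1 reads c0=0 → after 2×micro: 4; S2 reads c1=4 → after 3×micro: 2 ⇒ (c0=4, c1=4, c2=2)
[Jacobi] macro 2: S0 reads c0=4 → after 1×micro: 3; S1 reads c0=4 → after 2×micro: 0; S2 reads c1=4 → after 3×micro: 2 ⇒ (c0=3, c1=0, c2=2)
[Jacobi] macro 3: S0 reads c0=3 → after 1×micro: 2; S1 reads c0=3 → after 2×micro: 3; S2 reads c1=0 → after 3×micro: 1 ⇒ (c0=2, c1=3, c2=1)
[Jacobi] macro 4: S0 reads c0=2 → after 1×micro: 4; S1 reads c0=2 → after 2×micro: 4; S2 reads c1=3 → after 3×micro: 1 ⇒ (c0=4, c1=4, c2=1)
[Jacobi] macro 5: S0 reads c0=4 → after 1×micro: 3; S1 reads c0=4 → after 2×micro: 0; S2 reads c1=4 → after 3×micro: 2 ⇒ (c0=3, c1=0, c2=2)
[Jacobi] macro 6: S0 reads c0=3 → after 1×micro: 2; S1 reads c0=3 → after 2×micro: 3; S2 reads c1=0 → after 3×micro: 1 ⇒ (c0=2, c1=3, c2=1)
[Jacobi] macro 7: S0 reads c0=2 → after 1×micro: 4; S1 reads c0=2 → after 2×micro: 4; S2 reads c1=3 → after 3×micro: 1 ⇒ (c0=4, c1=4, c2=1)
[Jacobi] macro 8: S0 reads c0=4 → after 1×micro: 3; S1 reads c0=4 → after 2×micro: 0; S2 reads c1=4 → after 3×micro: 2 ⇒ (c0=3, c1=0, c2=2)
[Jacobi] macro 9: S0 reads c0=3 → after 1×micro: 2; S1 reads c0=3 → after 2×micro: 3; S2 reads c1=0 → after 3×micro: 1 ⇒ (c0=2, c1=3, c2=1)
[Jacobi] macro 10: S0 reads c0=2 → after 1×micro: 4; S1 reads c0=2 → after 2×micro: 4; S2 reads c1=3 → after 3×micro: 1 ⇒ (c0=4, c1=4, c2=1)
[Gauss-Seidel] macro 1: S0 reads c0=0 → after 1×micro: 4; S1 reads c0=4 → after 2×micro: 0; S2 reads c1=0 → after 3×micro: 1 ⇒ (c0=4, c1=0, c2=1)
[Gauss-Seidel] macro 2: S0 reads c0=4 → after 1×micro: 3; S1 reads c0=3 → after 2×micro: 3; S2 reads c1=3 → after 3×micro: 1 ⇒ (c0=3, c1=3, c2=1)
[Gauss-Seidel] macro 3: S0 reads c0=3 → after 1×micro: 2; S1 reads c0=2 → after 2×micro: 4; S2 reads c1=4 → after 3×micro: 2 ⇒ (c0=2, c1=4, c2=2)
[Gauss-Seidel] macro 4: S0 reads c0=2 → after 1×micro: 4; S1 reads c0=4 → after 2×micro: 0; S2 reads c1=0 → after 3×micro: 1 ⇒ (c0=4, c1=0, c2=1)
[Gauss-Seidel] macro 5: S0 reads c0=4 → after 1×micro: 3; S1 reads c0=3 → after 2×micro: 3; S2 reads c1=3 → after 3×micro: 1 ⇒ (c0=3, c1=3, c2=1)
[Gauss-Seidel] macro 6: S0 reads c0=3 → after 1×micro: 2; S1 reads c0=2 → after 2×micro: 4; S2 reads c1=4 → after 3×micro: 2 ⇒ (c0=2, c1=4, c2=2)
[Gauss-Seidel] macro 7: S0 reads c0=2 → after 1×micro: 4; S1 reads c0=4 → after 2×micro: 0; S2 reads c1=0 → after 3×micro: 1 ⇒ (c0=4, c1=0, c2=1)
[Gauss-Seidel] macro 8: S0 reads c0=4 → after 1×micro: 3; S1 reads c0=3 → after 2×micro: 3; S2 reads c1=3 → after 3×micro: 1 ⇒ (c0=3, c1=3, c2=1)
[Gauss-Seidel] macro 9: S0 reads c0=3 → after 1×micro: 2; S1 reads c0=2 → after 2×micro: 4; S2 reads c1=4 → after 3×micro: 2 ⇒ (c0=2, c1=4, c2=2)
[Gauss-Seidel] macro 10: S0 reads c0=2 → after 1×micro: 4; S1 reads c0=4 → after 2×micro: 0; S2 reads c1=0 → after 3×micro: 1 ⇒ (c0=4, c1=0, c2=1)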